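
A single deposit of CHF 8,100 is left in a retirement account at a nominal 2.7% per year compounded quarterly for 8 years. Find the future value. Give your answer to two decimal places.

CHF 10,045.64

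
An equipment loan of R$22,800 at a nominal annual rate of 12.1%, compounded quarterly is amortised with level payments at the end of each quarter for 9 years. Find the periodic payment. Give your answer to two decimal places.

R$1,048.23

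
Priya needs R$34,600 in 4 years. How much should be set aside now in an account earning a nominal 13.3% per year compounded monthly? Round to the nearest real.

i = 0.133/12 = 0.0110833 per month; n = 4·12 = 48.
PV = 34,600 / (1 + 0.0110833)^48 = 34,600 / 1.697359 = 20,384.6108

R$20,385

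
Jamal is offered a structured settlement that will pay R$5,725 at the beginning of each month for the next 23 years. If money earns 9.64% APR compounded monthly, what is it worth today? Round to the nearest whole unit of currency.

R$639,443

With 12 periods per year: i = 0.00803333, n = 276.
PV = 5725 × [1 − (1+0.00803333)^(−276)] / 0.00803333 × (1+i) = 5725 × 111.693098 = 639,442.9866
(Beginning-of-period payments → annuity-due factor ×(1+i).)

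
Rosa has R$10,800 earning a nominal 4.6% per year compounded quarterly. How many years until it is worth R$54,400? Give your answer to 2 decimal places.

Periodic rate i = 0.046/4 = 0.0115.
(1+i)^n = 54400/10800 = 5.03704, so n = ln 5.03704 / ln 1.0115 = 141.3997 quarters
= 141.3997/4 years

35.35 years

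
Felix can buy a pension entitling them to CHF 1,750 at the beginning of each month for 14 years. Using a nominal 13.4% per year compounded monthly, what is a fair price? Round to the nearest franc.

i = 0.134/12 = 0.0111667 per month; n = 14·12 = 168.
PV = PMT · [1 − (1+i)^(−n)] / i × (1+i) = 1750 · 76.534495 = 133,935.3669
(annuity-due: payments at period start, so ×(1+i).)

CHF 133,935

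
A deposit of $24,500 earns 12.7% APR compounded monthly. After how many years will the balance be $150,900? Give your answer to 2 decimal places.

Periodic rate i = 0.127/12 = 0.0105833.
(1+i)^n = 150900/24500 = 6.15918, so n = ln 6.15918 / ln 1.01058 = 172.6816 months
= 172.6816/12 years

14.39 years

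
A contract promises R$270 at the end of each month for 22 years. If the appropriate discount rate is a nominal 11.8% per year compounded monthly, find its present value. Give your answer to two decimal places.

i = 0.118/12 = 0.00983333 per month; n = 22·12 = 264.
PV = PMT · [1 − (1+i)^(−n)] / i = 270 · 94.014621 = 25,383.9476

R$25,383.95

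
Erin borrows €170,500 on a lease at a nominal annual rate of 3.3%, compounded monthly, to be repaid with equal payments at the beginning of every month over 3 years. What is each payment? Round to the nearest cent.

Periodic rate i = 0.033/12 = 0.00275; n = 3 × 12 = 36 periods.
Annuity-PV factor × (1+i) = 34.324758; PMT = 170500 / 34.324758 = 4,967.2601

€4,967.26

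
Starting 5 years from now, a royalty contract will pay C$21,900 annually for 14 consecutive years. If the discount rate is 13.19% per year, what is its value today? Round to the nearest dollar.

C$83,300

PV at t=4 (ordinary 14-year annuity): 21900 × a(14|0.1319) = 21900 × 6.243543 = 136,733.6025
PV₀ = 136,733.6025 / (1+0.1319)^4 = 136,733.6025 / 1.641467 = 83,299.6193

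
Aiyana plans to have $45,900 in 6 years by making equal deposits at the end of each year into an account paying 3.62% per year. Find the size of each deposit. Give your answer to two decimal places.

$6,986.38

PMT = 45900 / ( [(1+0.0362)^6 − 1] / 0.0362 ) = 45900 / 6.569931 = 6,986.3750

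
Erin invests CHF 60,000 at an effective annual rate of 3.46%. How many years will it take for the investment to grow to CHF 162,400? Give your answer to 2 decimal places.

n = ln(162400/60000) / ln(1+0.0346) = ln(2.70667) / 0.034015 = 29.2730 years

29.27 years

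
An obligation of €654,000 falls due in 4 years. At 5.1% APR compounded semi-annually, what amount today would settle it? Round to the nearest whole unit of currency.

€534,678

i = 0.051/2 = 0.0255 per half-year; n = 4·2 = 8.
Discount factor = (1+0.0255)^(−8) = 0.817551; PV = 654,000 × 0.817551 = 534,678.1426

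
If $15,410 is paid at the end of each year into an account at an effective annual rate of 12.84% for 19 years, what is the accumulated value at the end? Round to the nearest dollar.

Accumulation factor s(19|0.1284) = 69.521442; FV = 15410 × 69.521442 = 1,071,325.4206

$1,071,325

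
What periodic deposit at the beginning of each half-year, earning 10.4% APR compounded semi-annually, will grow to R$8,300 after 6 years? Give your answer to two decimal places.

R$489.97

i = 0.104/2 = 0.052 per half-year; n = 6·2 = 12.
FV-annuity factor × (1+i) = 16.939976; PMT = 8300 / 16.939976 = 489.9653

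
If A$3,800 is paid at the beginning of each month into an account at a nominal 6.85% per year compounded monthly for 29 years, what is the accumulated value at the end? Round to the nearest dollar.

Periodic rate i = 0.0685/12 = 0.00570833; n = 29 × 12 = 348 periods.
Accumulation factor s(348|0.00570833) × (1+i) = 1100.949200; FV = 3800 × 1100.949200 = 4,183,606.9599
(Beginning-of-period payments → annuity-due factor ×(1+i).)

A$4,183,607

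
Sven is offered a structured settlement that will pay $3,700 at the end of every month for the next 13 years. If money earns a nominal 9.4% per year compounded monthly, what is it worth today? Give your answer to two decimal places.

Periodic rate i = 0.094/12 = 0.00783333; n = 13 × 12 = 156 periods.
Annuity factor a(156|0.00783333) = 89.866402; PV = 3700 × 89.866402 = 332,505.6873

$332,505.69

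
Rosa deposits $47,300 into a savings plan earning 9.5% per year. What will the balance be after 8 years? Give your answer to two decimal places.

$97,762.90

47,300 × (1+0.095)^8 = 47,300 × 2.066869 = 97,762.9041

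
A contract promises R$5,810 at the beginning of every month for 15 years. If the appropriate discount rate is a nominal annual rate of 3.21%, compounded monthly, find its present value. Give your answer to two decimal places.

With 12 periods per year: i = 0.002675, n = 180.
PV = 5810 × [1 − (1+0.002675)^(−180)] / 0.002675 × (1+i) = 5810 × 143.090818 = 831,357.6512
(Beginning-of-period payments → annuity-due factor ×(1+i).)

R$831,357.65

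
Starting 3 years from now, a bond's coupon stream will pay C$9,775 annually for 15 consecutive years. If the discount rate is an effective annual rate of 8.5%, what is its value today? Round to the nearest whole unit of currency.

C$68,954

Value one period before first payment (t=2): 9775 × [1 − (1+0.085)^(−15)] / 0.085 = 9775 × 8.304237 = 81,173.9125
PV₀ = 81,173.9125 / (1+0.085)^2 = 81,173.9125 / 1.177225 = 68,953.6091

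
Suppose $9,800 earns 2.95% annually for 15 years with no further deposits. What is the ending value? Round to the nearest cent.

$15,157.28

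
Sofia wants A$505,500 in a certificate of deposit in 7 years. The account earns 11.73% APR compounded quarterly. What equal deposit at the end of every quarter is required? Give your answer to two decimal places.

Periodic rate i = 0.1173/4 = 0.029325; n = 7 × 4 = 28 periods.
FV-annuity factor = 42.500073; PMT = 505500 / 42.500073 = 11,894.0973

A$11,894.10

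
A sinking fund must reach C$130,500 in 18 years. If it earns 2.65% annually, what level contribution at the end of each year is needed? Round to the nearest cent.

FV-annuity factor = 22.688961; PMT = 130500 / 22.688961 = 5,751.6958

C$5,751.70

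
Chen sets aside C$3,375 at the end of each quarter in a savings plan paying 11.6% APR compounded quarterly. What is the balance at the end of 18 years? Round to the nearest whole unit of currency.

C$795,175

i = 0.116/4 = 0.029 per quarter; n = 18·4 = 72.
FV = 3375 × [(1+0.029)^72 − 1] / 0.029 = 3375 × 235.607540 = 795,175.4474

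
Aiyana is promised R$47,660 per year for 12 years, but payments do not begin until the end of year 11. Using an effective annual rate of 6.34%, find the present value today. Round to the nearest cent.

R$212,116.42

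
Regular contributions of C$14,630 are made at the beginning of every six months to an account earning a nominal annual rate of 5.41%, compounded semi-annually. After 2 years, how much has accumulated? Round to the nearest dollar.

With 2 periods per year: i = 0.02705, n = 4.
FV = PMT · [(1+i)^n − 1] / i × (1+i) = 14630 · 4.277917 = 62,585.9187
Payments are at the start of each period, so multiply by (1+i).

C$62,586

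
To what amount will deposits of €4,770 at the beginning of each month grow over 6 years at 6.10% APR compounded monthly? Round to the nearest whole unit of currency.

€415,561

With 12 periods per year: i = 0.00508333, n = 72.
FV = 4770 × [(1+0.00508333)^72 − 1] / 0.00508333 × (1+i) = 4770 × 87.119769 = 415,561.2976
(Beginning-of-period payments → annuity-due factor ×(1+i).)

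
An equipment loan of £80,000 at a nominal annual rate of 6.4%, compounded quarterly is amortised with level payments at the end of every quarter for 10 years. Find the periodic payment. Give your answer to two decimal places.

i = 0.064/4 = 0.016 per quarter; n = 10·4 = 40.
Annuity-PV factor = 29.376845; PMT = 80000 / 29.376845 = 2,723.2332

£2,723.23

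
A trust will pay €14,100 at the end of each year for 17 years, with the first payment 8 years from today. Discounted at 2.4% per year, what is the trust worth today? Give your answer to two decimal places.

€165,118.64

PV at t=7 (ordinary 17-year annuity): 14100 × a(17|0.024) = 14100 × 13.825368 = 194,937.6832
Discount back 7 years: 194,937.6832 × (1+0.024)^(−7) = 194,937.6832 × 0.847033 = 165,118.6403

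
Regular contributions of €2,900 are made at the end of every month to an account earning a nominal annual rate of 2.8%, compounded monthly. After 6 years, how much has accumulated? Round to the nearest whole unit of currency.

€227,076

Periodic rate i = 0.028/12 = 0.00233333; n = 6 × 12 = 72 periods.
Accumulation factor s(72|0.00233333) = 78.302202; FV = 2900 × 78.302202 = 227,076.3855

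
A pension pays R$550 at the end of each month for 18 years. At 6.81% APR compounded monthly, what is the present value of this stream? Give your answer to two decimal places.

R$68,370.41

Periodic rate i = 0.0681/12 = 0.005675; n = 18 × 12 = 216 periods.
PV = 550 × [1 − (1+0.005675)^(−216)] / 0.005675 = 550 × 124.309843 = 68,370.4138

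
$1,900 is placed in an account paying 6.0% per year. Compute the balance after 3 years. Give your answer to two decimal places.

$2,262.93

1,900 × (1+0.06)^3 = 1,900 × 1.191016 = 2,262.9304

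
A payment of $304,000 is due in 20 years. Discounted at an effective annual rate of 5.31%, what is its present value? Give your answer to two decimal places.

PV = 304,000 / (1 + 0.0531)^20 = 304,000 / 2.814442 = 108,014.3181

$108,014.32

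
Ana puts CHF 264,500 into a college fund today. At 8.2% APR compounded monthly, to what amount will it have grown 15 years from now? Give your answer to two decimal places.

CHF 901,137.45

With 12 periods per year: i = 0.00683333, n = 180.
FV = 264,500 × (1 + 0.00683333)^180 = 901,137.4498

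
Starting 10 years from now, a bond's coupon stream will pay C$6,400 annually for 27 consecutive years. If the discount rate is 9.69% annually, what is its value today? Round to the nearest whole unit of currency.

Value one period before first payment (t=9): 6400 × [1 − (1+0.0969)^(−27)] / 0.0969 = 6400 × 9.470412 = 60,610.6359
PV₀ = 60,610.6359 / (1+0.0969)^9 = 60,610.6359 / 2.298811 = 26,366.0768

C$26,366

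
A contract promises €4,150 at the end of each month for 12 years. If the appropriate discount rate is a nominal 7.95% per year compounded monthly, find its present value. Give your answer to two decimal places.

i = 0.0795/12 = 0.006625 per month; n = 12·12 = 144.
PV = PMT · [1 − (1+i)^(−n)] / i = 4150 · 92.617211 = 384,361.4244

€384,361.42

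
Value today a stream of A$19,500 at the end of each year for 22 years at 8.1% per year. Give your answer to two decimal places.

A$197,351.27

Annuity factor a(22|0.081) = 10.120578; PV = 19500 × 10.120578 = 197,351.2727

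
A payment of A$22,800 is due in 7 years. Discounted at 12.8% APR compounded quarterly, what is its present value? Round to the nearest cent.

A$9,438.51

Periodic rate i = 0.128/4 = 0.032; n = 7 × 4 = 28 periods.
PV = 22,800 / (1 + 0.032)^28 = 22,800 / 2.415636 = 9,438.5074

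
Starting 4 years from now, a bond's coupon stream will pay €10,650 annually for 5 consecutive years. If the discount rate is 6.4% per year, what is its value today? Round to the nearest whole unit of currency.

PV at t=3 (ordinary 5-year annuity): 10650 × a(5|0.064) = 10650 × 4.166919 = 44,377.6879
Discount back 3 years: 44,377.6879 × (1+0.064)^(−3) = 44,377.6879 × 0.830185 = 36,841.7106

€36,842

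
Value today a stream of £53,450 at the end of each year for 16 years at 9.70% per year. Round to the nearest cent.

£425,754.33

PV = 53450 × [1 − (1+0.097)^(−16)] / 0.097 = 53450 × 7.965469 = 425,754.3348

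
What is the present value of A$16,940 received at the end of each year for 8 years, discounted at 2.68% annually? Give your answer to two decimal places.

Annuity factor a(8|0.0268) = 7.115423; PV = 16940 × 7.115423 = 120,535.2612

A$120,535.26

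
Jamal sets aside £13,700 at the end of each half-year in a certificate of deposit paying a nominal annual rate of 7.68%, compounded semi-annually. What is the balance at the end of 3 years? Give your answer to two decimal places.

£90,507.05

With 2 periods per year: i = 0.0384, n = 6.
FV = PMT · [(1+i)^n − 1] / i = 13700 · 6.606354 = 90,507.0454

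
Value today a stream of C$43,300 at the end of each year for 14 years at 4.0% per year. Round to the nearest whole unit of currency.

PV = 43300 × [1 − (1+0.04)^(−14)] / 0.04 = 43300 × 10.563123 = 457,383.2228

C$457,383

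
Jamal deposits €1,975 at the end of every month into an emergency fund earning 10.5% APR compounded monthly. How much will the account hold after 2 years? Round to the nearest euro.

Periodic rate i = 0.105/12 = 0.00875; n = 2 × 12 = 24 periods.
Accumulation factor s(24|0.00875) = 26.577337; FV = 1975 × 26.577337 = 52,490.2412

€52,490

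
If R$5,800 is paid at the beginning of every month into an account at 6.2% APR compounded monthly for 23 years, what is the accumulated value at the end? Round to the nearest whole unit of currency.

Periodic rate i = 0.062/12 = 0.00516667; n = 23 × 12 = 276 periods.
FV = PMT · [(1+i)^n − 1] / i × (1+i) = 5800 · 612.198293 = 3,550,750.0978
Payments are at the start of each period, so multiply by (1+i).

R$3,550,750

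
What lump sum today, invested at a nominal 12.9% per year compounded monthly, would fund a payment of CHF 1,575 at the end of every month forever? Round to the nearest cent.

CHF 146,511.63

Periodic rate i = 0.129/12 = 0.01075.
PV = C/r = 1575/0.01075 = 146,511.6279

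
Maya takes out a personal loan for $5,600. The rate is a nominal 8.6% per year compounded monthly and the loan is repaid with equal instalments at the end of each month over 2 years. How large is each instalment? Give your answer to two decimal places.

With 12 periods per year: i = 0.00716667, n = 24.
Annuity-PV factor = 21.977329; PMT = 5600 / 21.977329 = 254.8080

$254.81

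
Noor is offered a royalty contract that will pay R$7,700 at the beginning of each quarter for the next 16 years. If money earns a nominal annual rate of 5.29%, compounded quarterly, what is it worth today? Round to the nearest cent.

i = 0.0529/4 = 0.013225 per quarter; n = 16·4 = 64.
Annuity factor a(64|0.013225) × (1+i) = 43.567308; PV = 7700 × 43.567308 = 335,468.2702
(annuity-due: payments at period start, so ×(1+i).)

R$335,468.27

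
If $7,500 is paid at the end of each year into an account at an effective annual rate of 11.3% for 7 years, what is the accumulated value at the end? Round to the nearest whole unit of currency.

FV = PMT · [(1+i)^n − 1] / i = 7500 · 9.873971 = 74,054.7858

$74,055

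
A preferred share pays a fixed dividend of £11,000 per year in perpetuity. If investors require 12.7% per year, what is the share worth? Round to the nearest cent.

£86,614.17

PV = C/r = 11000/0.127 = 86,614.1732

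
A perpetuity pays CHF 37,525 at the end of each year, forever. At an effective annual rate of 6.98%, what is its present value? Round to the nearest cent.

CHF 537,607.45

PV = C/r = 37525/0.0698 = 537,607.4499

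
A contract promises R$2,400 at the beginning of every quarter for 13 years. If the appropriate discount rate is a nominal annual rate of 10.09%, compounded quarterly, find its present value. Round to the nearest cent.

R$70,838.16

Periodic rate i = 0.1009/4 = 0.025225; n = 13 × 4 = 52 periods.
PV = 2400 × [1 − (1+0.025225)^(−52)] / 0.025225 × (1+i) = 2400 × 29.515900 = 70,838.1592
(Beginning-of-period payments → annuity-due factor ×(1+i).)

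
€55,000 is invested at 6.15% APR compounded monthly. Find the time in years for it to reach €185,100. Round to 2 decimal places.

19.78 years

Periodic rate i = 0.0615/12 = 0.005125.
(1+i)^n = 185100/55000 = 3.36545, so n = ln 3.36545 / ln 1.00513 = 237.3991 months
= 237.3991/12 years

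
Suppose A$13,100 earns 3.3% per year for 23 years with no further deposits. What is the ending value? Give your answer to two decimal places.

FV = PV·(1+i)^n = 13,100 × 2.110121 = 27,642.5873

A$27,642.59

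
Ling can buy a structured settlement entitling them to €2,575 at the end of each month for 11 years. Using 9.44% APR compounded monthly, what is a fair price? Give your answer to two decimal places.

€210,976.95

With 12 periods per year: i = 0.00786667, n = 132.
PV = 2575 × [1 − (1+0.00786667)^(−132)] / 0.00786667 = 2575 × 81.932796 = 210,976.9506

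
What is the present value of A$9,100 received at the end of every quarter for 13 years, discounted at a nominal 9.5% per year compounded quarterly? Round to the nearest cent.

A$270,101.74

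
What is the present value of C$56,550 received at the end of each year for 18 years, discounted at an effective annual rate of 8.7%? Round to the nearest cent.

PV = PMT · [1 − (1+i)^(−n)] / i = 56550 · 8.933610 = 505,195.6651

C$505,195.67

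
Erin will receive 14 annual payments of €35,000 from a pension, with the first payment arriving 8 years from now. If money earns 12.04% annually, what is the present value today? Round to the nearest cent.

PV at t=7 (ordinary 14-year annuity): 35000 × a(14|0.1204) = 35000 × 6.614623 = 231,511.7881
PV₀ = 231,511.7881 / (1+0.1204)^7 = 231,511.7881 / 2.216214 = 104,462.7389

€104,462.74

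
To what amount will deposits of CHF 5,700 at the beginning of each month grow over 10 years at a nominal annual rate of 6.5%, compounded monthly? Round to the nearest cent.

CHF 965,097.43

With 12 periods per year: i = 0.00541667, n = 120.
FV = PMT · [(1+i)^n − 1] / i × (1+i) = 5700 · 169.315338 = 965,097.4265
(Beginning-of-period payments → annuity-due factor ×(1+i).)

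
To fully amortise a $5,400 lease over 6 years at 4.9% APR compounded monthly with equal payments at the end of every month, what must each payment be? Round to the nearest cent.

$86.72

i = 0.049/12 = 0.00408333 per month; n = 6·12 = 72.
PMT = 5400 / ( [1 − (1+0.00408333)^(−72)] / 0.00408333 ) = 5400 / 62.271976 = 86.7164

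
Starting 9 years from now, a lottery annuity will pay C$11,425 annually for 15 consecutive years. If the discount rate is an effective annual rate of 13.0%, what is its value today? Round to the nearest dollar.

Value one period before first payment (t=8): 11425 × [1 − (1+0.13)^(−15)] / 0.13 = 11425 × 6.462379 = 73,832.6781
PV₀ = 73,832.6781 / (1+0.13)^8 = 73,832.6781 / 2.658444 = 27,772.8900

C$27,773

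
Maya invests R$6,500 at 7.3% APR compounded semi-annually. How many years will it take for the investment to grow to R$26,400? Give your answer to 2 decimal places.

19.55 years

Periodic rate i = 0.073/2 = 0.0365.
(1+i)^n = 26400/6500 = 4.06154, so n = ln 4.06154 / ln 1.0365 = 39.0955 half-years
= 39.0955/2 years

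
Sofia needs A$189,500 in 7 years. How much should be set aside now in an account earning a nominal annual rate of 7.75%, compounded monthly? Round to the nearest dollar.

A$110,347

With 12 periods per year: i = 0.00645833, n = 84.
PV = 189,500 / (1 + 0.00645833)^84 = 189,500 / 1.717304 = 110,347.3746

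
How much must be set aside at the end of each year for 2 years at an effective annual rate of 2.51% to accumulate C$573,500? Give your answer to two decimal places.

C$283,195.89

FV-annuity factor = 2.025100; PMT = 573500 / 2.025100 = 283,195.8916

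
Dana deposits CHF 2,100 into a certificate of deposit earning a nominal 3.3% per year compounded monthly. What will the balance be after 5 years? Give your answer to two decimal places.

Periodic rate i = 0.033/12 = 0.00275; n = 5 × 12 = 60 periods.
2,100 × (1+0.00275)^60 = 2,100 × 1.179126 = 2,476.1647

CHF 2,476.16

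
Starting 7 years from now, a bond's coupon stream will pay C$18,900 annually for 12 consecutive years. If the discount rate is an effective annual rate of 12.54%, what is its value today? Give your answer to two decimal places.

C$56,212.35

Value one period before first payment (t=6): 18900 × [1 − (1+0.1254)^(−12)] / 0.1254 = 18900 × 6.042426 = 114,201.8598
Discount back 6 years: 114,201.8598 × (1+0.1254)^(−6) = 114,201.8598 × 0.492219 = 56,212.3461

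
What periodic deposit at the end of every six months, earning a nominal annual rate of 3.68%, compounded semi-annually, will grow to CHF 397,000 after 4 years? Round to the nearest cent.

Periodic rate i = 0.0368/2 = 0.0184; n = 4 × 2 = 8 periods.
PMT = 397000 / ( [(1+0.0184)^8 − 1] / 0.0184 ) = 397000 / 8.534602 = 46,516.5223

CHF 46,516.52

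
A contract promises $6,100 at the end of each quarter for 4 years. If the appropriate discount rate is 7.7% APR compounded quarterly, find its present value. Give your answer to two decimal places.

Periodic rate i = 0.077/4 = 0.01925; n = 4 × 4 = 16 periods.
PV = 6100 × [1 − (1+0.01925)^(−16)] / 0.01925 = 6100 × 13.658724 = 83,318.2162

$83,318.22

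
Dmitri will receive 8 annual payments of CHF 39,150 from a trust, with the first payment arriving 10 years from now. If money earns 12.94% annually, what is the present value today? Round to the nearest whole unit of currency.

CHF 62,969

PV at t=9 (ordinary 8-year annuity): 39150 × a(8|0.1294) = 39150 × 4.808643 = 188,258.3923
PV₀ = 188,258.3923 / (1+0.1294)^9 = 188,258.3923 / 2.989717 = 62,968.6373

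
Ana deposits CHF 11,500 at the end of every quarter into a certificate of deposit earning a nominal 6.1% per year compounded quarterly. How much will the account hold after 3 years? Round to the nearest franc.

CHF 150,184

Periodic rate i = 0.061/4 = 0.01525; n = 3 × 4 = 12 periods.
Accumulation factor s(12|0.01525) = 13.059463; FV = 11500 × 13.059463 = 150,183.8235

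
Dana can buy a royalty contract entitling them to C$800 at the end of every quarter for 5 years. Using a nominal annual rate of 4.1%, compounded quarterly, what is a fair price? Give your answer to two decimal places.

i = 0.041/4 = 0.01025 per quarter; n = 5·4 = 20.
PV = PMT · [1 − (1+i)^(−n)] / i = 800 · 18.000210 = 14,400.1682

C$14,400.17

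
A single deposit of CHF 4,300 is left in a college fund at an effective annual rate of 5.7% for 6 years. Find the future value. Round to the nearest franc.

FV = PV·(1+i)^n = 4,300 × 1.394601 = 5,996.7836

CHF 5,997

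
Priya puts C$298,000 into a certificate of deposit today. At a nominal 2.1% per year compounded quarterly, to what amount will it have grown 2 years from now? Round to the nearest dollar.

i = 0.021/4 = 0.00525 per quarter; n = 2·4 = 8.
298,000 × (1+0.00525)^8 = 298,000 × 1.042780 = 310,748.4122

C$310,748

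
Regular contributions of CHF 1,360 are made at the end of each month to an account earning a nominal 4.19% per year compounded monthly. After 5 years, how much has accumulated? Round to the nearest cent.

CHF 90,601.91

With 12 periods per year: i = 0.00349167, n = 60.
FV = PMT · [(1+i)^n − 1] / i = 1360 · 66.619048 = 90,601.9054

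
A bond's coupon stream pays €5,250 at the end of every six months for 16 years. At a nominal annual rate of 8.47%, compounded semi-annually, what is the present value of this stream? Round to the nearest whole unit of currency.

€91,091

i = 0.0847/2 = 0.04235 per half-year; n = 16·2 = 32.
Annuity factor a(32|0.04235) = 17.350762; PV = 5250 × 17.350762 = 91,091.4983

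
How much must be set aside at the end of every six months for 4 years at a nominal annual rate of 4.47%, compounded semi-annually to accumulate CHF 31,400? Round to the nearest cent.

CHF 3,628.14

Periodic rate i = 0.0447/2 = 0.02235; n = 4 × 2 = 8 periods.
PMT = 31400 / ( [(1+0.02235)^8 − 1] / 0.02235 ) = 31400 / 8.654569 = 3,628.1414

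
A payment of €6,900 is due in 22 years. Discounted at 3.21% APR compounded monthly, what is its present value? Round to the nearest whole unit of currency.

With 12 periods per year: i = 0.002675, n = 264.
Discount factor = (1+0.002675)^(−264) = 0.493982; PV = 6,900 × 0.493982 = 3,408.4726

€3,408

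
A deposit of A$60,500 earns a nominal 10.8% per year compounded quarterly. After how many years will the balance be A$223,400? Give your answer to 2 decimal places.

12.26 years

Periodic rate i = 0.108/4 = 0.027.
(1+i)^n = 223400/60500 = 3.69256, so n = ln 3.69256 / ln 1.027 = 49.0325 quarters
= 49.0325/4 years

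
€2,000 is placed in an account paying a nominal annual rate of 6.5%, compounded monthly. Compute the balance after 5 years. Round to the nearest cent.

€2,765.63

With 12 periods per year: i = 0.00541667, n = 60.
FV = PV·(1+i)^n = 2,000 × 1.382817 = 2,765.6346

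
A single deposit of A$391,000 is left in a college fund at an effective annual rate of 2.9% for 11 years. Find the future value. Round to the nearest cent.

A$535,483.24

391,000 × (1+0.029)^11 = 391,000 × 1.369522 = 535,483.2367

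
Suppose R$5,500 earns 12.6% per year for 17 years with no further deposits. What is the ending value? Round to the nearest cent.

R$41,353.79

FV = PV·(1+i)^n = 5,500 × 7.518871 = 41,353.7910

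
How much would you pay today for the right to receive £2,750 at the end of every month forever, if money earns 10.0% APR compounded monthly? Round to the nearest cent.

Periodic rate i = 0.1/12 = 0.00833333.
PV = PMT / i = 2750 / 0.00833333 = 330,000.0000

£330,000.00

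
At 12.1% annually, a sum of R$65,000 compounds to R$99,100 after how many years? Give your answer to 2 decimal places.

3.69 years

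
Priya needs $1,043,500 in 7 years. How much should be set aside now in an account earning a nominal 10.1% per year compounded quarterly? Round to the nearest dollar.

$519,109

i = 0.101/4 = 0.02525 per quarter; n = 7·4 = 28.
PV = 1,043,500 / (1 + 0.02525)^28 = 1,043,500 / 2.010175 = 519,109.1339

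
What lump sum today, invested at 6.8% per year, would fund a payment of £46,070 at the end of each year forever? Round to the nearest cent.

PV = PMT / i = 46070 / 0.068 = 677,500.0000

£677,500.00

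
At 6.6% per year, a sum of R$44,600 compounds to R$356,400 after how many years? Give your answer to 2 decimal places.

32.52 years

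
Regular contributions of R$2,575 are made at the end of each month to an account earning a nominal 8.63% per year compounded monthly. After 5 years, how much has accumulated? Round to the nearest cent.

With 12 periods per year: i = 0.00719167, n = 60.
FV = 2575 × [(1+0.00719167)^60 − 1] / 0.00719167 = 2575 × 74.696117 = 192,342.5009

R$192,342.50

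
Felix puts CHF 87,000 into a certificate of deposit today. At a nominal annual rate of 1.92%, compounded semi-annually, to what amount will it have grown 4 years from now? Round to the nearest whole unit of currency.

CHF 93,910

Periodic rate i = 0.0192/2 = 0.0096; n = 4 × 2 = 8 periods.
FV = 87,000 × (1 + 0.0096)^8 = 93,910.4643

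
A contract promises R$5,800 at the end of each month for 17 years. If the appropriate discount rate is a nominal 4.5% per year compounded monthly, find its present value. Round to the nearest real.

R$825,920

Periodic rate i = 0.045/12 = 0.00375; n = 17 × 12 = 204 periods.
Annuity factor a(204|0.00375) = 142.399945; PV = 5800 × 142.399945 = 825,919.6800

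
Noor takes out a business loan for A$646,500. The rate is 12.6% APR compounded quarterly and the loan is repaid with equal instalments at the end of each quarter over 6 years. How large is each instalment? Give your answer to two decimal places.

A$38,793.62

Periodic rate i = 0.126/4 = 0.0315; n = 6 × 4 = 24 periods.
PMT = 646500 / ( [1 − (1+0.0315)^(−24)] / 0.0315 ) = 646500 / 16.665111 = 38,793.6221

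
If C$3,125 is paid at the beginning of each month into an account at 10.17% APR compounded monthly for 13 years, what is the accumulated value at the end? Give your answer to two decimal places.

i = 0.1017/12 = 0.008475 per month; n = 13·12 = 156.
Accumulation factor s(156|0.008475) × (1+i) = 324.907523; FV = 3125 × 324.907523 = 1,015,336.0104
Payments are at the start of each period, so multiply by (1+i).

C$1,015,336.01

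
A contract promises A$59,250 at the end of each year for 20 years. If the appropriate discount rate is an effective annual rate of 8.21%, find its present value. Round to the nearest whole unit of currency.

A$572,746

PV = 59250 × [1 − (1+0.0821)^(−20)] / 0.0821 = 59250 × 9.666594 = 572,745.7100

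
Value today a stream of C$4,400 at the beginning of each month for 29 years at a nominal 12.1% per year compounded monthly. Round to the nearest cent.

C$427,339.13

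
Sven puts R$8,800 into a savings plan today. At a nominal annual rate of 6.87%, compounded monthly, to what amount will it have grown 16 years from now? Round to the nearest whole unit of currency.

i = 0.0687/12 = 0.005725 per month; n = 16·12 = 192.
FV = 8,800 × (1 + 0.005725)^192 = 26,332.8503

R$26,333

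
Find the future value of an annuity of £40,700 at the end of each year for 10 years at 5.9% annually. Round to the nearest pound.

FV = PMT · [(1+i)^n − 1] / i = 40700 · 13.119058 = 533,945.6799

£533,946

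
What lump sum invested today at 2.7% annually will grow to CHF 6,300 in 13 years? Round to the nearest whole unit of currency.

PV = 6,300 / (1 + 0.027)^13 = 6,300 / 1.413890 = 4,455.7907

CHF 4,456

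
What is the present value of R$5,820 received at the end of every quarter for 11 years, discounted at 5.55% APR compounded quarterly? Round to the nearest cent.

R$190,701.74

i = 0.0555/4 = 0.013875 per quarter; n = 11·4 = 44.
PV = 5820 × [1 − (1+0.013875)^(−44)] / 0.013875 = 5820 × 32.766622 = 190,701.7397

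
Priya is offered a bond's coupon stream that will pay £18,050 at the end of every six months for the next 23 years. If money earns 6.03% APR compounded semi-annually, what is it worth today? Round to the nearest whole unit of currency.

£445,998

Periodic rate i = 0.0603/2 = 0.03015; n = 23 × 2 = 46 periods.
PV = 18050 × [1 − (1+0.03015)^(−46)] / 0.03015 = 18050 × 24.709038 = 445,998.1296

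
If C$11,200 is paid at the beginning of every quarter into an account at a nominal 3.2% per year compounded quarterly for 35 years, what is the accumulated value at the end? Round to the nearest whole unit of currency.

With 4 periods per year: i = 0.008, n = 140.
Accumulation factor s(140|0.008) × (1+i) = 258.454581; FV = 11200 × 258.454581 = 2,894,691.3102
Payments are at the start of each period, so multiply by (1+i).

C$2,894,691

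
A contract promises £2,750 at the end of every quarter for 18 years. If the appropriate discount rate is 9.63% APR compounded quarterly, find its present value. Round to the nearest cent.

i = 0.0963/4 = 0.024075 per quarter; n = 18·4 = 72.
Annuity factor a(72|0.024075) = 34.045745; PV = 2750 × 34.045745 = 93,625.7992

£93,625.80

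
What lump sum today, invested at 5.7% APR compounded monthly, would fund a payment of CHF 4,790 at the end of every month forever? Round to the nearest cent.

Periodic rate i = 0.057/12 = 0.00475.
PV = PMT / i = 4790 / 0.00475 = 1,008,421.0526

CHF 1,008,421.05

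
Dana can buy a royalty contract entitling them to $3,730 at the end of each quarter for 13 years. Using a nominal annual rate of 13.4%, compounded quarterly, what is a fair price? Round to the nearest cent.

Periodic rate i = 0.134/4 = 0.0335; n = 13 × 4 = 52 periods.
PV = 3730 × [1 − (1+0.0335)^(−52)] / 0.0335 = 3730 × 24.470401 = 91,274.5940

$91,274.59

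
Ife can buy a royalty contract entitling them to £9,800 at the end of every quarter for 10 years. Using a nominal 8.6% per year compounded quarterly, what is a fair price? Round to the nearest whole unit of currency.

£261,165

i = 0.086/4 = 0.0215 per quarter; n = 10·4 = 40.
Annuity factor a(40|0.0215) = 26.649458; PV = 9800 × 26.649458 = 261,164.6845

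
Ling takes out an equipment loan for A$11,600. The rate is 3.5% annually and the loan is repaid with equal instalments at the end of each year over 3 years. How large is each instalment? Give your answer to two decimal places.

A$4,140.44

PMT = 11600 / ( [1 − (1+0.035)^(−3)] / 0.035 ) = 11600 / 2.801637 = 4,140.4365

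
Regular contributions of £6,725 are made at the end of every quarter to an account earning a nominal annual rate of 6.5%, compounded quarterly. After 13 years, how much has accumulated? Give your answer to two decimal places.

£543,056.97

i = 0.065/4 = 0.01625 per quarter; n = 13·4 = 52.
Accumulation factor s(52|0.01625) = 80.751965; FV = 6725 × 80.751965 = 543,056.9663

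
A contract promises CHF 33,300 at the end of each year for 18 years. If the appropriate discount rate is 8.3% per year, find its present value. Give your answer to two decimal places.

CHF 305,693.70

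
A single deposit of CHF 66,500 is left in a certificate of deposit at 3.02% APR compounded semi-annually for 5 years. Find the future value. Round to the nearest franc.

Periodic rate i = 0.0302/2 = 0.0151; n = 5 × 2 = 10 periods.
66,500 × (1+0.0151)^10 = 66,500 × 1.161685 = 77,252.0340

CHF 77,252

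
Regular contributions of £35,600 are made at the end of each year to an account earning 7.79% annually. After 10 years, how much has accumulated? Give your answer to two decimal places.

£510,606.97

FV = PMT · [(1+i)^n − 1] / i = 35600 · 14.342892 = 510,606.9699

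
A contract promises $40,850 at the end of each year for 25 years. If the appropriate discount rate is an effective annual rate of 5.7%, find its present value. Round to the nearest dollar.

PV = PMT · [1 − (1+i)^(−n)] / i = 40850 · 13.156023 = 537,423.5353

$537,424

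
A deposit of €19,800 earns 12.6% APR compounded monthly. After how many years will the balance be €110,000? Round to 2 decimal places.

13.68 years

Periodic rate i = 0.126/12 = 0.0105.
(1+i)^n = 110000/19800 = 5.55556, so n = ln 5.55556 / ln 1.0105 = 164.1700 months
= 164.1700/12 years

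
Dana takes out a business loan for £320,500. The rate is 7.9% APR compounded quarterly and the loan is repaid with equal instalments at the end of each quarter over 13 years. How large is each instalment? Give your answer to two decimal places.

i = 0.079/4 = 0.01975 per quarter; n = 13·4 = 52.
PMT = 320500 / ( [1 − (1+0.01975)^(−52)] / 0.01975 ) = 320500 / 32.319900 = 9,916.4912

£9,916.49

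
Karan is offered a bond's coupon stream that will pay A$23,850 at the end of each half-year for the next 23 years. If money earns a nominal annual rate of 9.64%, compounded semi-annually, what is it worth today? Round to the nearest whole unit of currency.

Periodic rate i = 0.0964/2 = 0.0482; n = 23 × 2 = 46 periods.
PV = 23850 × [1 − (1+0.0482)^(−46)] / 0.0482 = 23850 × 18.367190 = 438,057.4847

A$438,057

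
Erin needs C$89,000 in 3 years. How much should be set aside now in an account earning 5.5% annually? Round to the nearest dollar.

C$75,794

PV = FV·(1+i)^(−n) = 89,000 × 0.851614 = 75,793.6161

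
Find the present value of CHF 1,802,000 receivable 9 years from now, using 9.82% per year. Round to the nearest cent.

PV = FV·(1+i)^(−n) = 1,802,000 × 0.430395 = 775,571.4833

CHF 775,571.48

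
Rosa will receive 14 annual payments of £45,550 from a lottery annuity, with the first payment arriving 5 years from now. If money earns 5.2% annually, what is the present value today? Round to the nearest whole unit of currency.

£363,467

PV at t=4 (ordinary 14-year annuity): 45550 × a(14|0.052) = 45550 × 9.773270 = 445,172.4641
Discount back 4 years: 445,172.4641 × (1+0.052)^(−4) = 445,172.4641 × 0.816464 = 363,467.2911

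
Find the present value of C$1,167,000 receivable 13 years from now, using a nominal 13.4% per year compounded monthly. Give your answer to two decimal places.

C$206,406.18

With 12 periods per year: i = 0.0111667, n = 156.
PV = FV·(1+i)^(−n) = 1,167,000 × 0.176869 = 206,406.1839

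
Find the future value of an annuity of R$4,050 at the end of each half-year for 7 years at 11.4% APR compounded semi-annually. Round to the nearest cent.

i = 0.114/2 = 0.057 per half-year; n = 7·2 = 14.
FV = 4050 × [(1+0.057)^14 − 1] / 0.057 = 4050 × 20.578078 = 83,341.2159

R$83,341.22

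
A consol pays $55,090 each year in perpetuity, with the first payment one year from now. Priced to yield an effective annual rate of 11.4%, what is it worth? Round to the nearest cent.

$483,245.61

PV = PMT / i = 55090 / 0.114 = 483,245.6140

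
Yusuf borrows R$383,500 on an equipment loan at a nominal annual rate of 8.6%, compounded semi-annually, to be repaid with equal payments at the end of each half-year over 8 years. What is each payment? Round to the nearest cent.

R$33,644.48

Periodic rate i = 0.086/2 = 0.043; n = 8 × 2 = 16 periods.
Annuity-PV factor = 11.398601; PMT = 383500 / 11.398601 = 33,644.4789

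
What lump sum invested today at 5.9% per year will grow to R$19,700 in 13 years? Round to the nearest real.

R$9,350

Discount factor = (1+0.059)^(−13) = 0.474627; PV = 19,700 × 0.474627 = 9,350.1536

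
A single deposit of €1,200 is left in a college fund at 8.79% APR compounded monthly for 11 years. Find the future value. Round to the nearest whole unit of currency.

Periodic rate i = 0.0879/12 = 0.007325; n = 11 × 12 = 132 periods.
FV = PV·(1+i)^n = 1,200 × 2.620528 = 3,144.6339

€3,145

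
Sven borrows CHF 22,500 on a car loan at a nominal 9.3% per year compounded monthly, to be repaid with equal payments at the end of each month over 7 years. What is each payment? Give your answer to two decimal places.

CHF 365.44

i = 0.093/12 = 0.00775 per month; n = 7·12 = 84.
PMT = 22500 / ( [1 − (1+0.00775)^(−84)] / 0.00775 ) = 22500 / 61.569744 = 365.4392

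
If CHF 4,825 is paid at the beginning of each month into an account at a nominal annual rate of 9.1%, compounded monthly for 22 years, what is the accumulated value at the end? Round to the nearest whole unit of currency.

CHF 4,069,721

Periodic rate i = 0.091/12 = 0.00758333; n = 22 × 12 = 264 periods.
FV = PMT · [(1+i)^n − 1] / i × (1+i) = 4825 · 843.465525 = 4,069,721.1572
(Beginning-of-period payments → annuity-due factor ×(1+i).)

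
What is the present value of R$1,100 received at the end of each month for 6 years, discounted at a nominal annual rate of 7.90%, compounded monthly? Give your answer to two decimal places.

R$62,913.03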